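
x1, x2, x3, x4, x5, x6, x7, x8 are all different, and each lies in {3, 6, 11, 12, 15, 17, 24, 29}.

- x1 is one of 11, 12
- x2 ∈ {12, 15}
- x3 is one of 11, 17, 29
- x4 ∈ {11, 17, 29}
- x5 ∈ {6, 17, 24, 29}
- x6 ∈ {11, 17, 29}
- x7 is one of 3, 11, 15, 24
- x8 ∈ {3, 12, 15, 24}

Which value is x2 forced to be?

Among the 8 variables, 6 fits only x5 (and all 8 values in {3, 6, 11, 12, 15, 17, 24, 29} must be used), so x5 = 6.
x3, x4, x6 between them cover only {11, 17, 29} — a naked triple. Remove those values from x1, x7.
x1 has just one choice, so x1 = 12. Eliminate 12 elsewhere: x2, x8.
So x2 = 15.

15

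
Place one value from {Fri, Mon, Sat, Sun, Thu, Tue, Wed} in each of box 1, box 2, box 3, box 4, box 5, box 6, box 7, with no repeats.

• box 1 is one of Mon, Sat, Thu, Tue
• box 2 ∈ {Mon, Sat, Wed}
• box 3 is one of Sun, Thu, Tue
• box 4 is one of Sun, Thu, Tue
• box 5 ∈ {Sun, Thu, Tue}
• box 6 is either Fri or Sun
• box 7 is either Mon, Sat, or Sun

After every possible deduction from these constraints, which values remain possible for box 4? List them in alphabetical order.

The 7 variables draw from only 7 values {Fri, Mon, Sat, Sun, Thu, Tue, Wed}, so each is used; only box 6 can be Fri, hence box 6 = Fri.
The 6 still-open variables together cover exactly {Mon, Sat, Sun, Thu, Tue, Wed} — 6 values for 6 variables — and Wed appears only in box 2's list, so box 2 = Wed.
The 3 variables box 3, box 4, box 5 are confined to {Sun, Thu, Tue}, which locks those values in; drop them from box 1, box 7.
No further eliminations apply; box 4 can still be any of Sun, Thu, Tue.

Sun, Thu, Tue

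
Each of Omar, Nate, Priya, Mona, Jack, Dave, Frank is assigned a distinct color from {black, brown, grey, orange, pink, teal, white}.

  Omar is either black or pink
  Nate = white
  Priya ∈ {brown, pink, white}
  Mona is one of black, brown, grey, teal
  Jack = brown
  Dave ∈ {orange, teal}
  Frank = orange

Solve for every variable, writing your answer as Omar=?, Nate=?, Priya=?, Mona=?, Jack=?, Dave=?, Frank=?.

Nate has just one choice, so Nate = white. Eliminate white elsewhere: Priya.
Jack must be brown (only option left). Remove brown from Priya, Mona.
Frank must be orange (only option left). Remove orange from Dave.
Priya has just one choice, so Priya = pink. So Omar can't be pink.
That leaves Dave = teal. So Mona can't be teal.
Omar has just one choice, so Omar = black. So Mona can't be black.
Mona must be grey (only option left).

Omar=black, Nate=white, Priya=pink, Mona=grey, Jack=brown, Dave=teal, Frank=orange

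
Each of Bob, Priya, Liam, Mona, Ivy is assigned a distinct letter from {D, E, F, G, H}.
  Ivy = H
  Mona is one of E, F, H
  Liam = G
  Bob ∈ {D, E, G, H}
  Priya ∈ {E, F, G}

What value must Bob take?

D

Liam's domain is down to {G}, so Liam = G. Remove G from Bob, Priya.
Ivy must be H (only option left). Eliminate H elsewhere: Bob, Mona.
The 3 still-open variables draw from only 3 values {D, E, F}, so each is used; only Bob can be D, hence Bob = D.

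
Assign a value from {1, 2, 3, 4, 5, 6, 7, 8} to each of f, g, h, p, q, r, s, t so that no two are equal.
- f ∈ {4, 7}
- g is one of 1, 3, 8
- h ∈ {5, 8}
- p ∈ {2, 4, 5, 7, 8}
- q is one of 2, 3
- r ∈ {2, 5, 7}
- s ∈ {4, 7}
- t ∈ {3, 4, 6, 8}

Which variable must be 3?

q

The 8 variables together cover exactly {1, 2, 3, 4, 5, 6, 7, 8} — 8 values for 8 variables — and 1 appears only in g's list, so g = 1.
Among the 7 still-open variables, 6 fits only t (and all 7 values in {2, 3, 4, 5, 6, 7, 8} must be used), so t = 6.
The 6 still-open variables together cover exactly {2, 3, 4, 5, 7, 8} — 6 values for 6 variables — and 3 appears only in q's list, so q = 3.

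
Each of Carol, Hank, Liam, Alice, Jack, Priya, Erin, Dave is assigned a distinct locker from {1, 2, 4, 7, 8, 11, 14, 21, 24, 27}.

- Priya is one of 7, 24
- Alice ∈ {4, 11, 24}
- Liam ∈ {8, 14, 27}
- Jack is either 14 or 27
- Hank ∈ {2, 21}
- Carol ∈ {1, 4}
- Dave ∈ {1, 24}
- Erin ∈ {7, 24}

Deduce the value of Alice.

11

Priya and Erin between them cover only {7, 24} — a naked pair. Remove those values from Alice, Dave.
Dave's domain is down to {1}, so Dave = 1. Remove 1 from Carol.
Carol has just one choice, so Carol = 4. Remove 4 from Alice.
So Alice = 11.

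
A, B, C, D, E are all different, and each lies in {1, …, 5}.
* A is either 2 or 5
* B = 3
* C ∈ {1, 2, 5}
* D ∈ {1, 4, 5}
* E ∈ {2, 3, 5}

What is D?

B has just one choice, so B = 3. Remove 3 from E.
The 4 still-open variables draw from only 4 values {1, 2, 4, 5}, so each is used; only D can be 4, hence D = 4.

4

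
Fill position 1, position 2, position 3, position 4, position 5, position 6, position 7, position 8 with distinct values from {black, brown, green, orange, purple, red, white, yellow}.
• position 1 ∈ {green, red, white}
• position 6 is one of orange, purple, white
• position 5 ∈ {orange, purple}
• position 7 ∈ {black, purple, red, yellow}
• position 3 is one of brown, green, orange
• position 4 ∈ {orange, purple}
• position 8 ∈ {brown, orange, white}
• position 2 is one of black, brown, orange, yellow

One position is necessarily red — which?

The 2 variables position 4 and position 5 are confined to {orange, purple}, which locks those values in; drop them from position 2, position 3, position 6, position 7, position 8.
position 6's domain is down to {white}, so position 6 = white. So position 1, position 8 can't be white.
That leaves position 8 = brown. Eliminate brown elsewhere: position 2, position 3.
position 3's domain is down to {green}, so position 3 = green. Remove green from position 1.
So red goes to position 1.

position 1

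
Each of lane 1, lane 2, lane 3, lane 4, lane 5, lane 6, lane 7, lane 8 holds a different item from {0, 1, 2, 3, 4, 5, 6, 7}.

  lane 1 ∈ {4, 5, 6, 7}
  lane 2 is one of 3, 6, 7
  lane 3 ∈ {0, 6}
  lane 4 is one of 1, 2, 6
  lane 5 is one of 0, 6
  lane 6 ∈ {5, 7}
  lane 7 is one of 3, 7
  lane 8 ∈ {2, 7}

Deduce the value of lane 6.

Among the 8 variables, 1 fits only lane 4 (and all 8 values in {0, 1, 2, 3, 4, 5, 6, 7} must be used), so lane 4 = 1.
The 7 still-open variables draw from only 7 values {0, 2, 3, 4, 5, 6, 7}, so each is used; only lane 8 can be 2, hence lane 8 = 2.
The 6 still-open variables together cover exactly {0, 3, 4, 5, 6, 7} — 6 values for 6 variables — and 4 appears only in lane 1's list, so lane 1 = 4.
The 5 still-open variables together cover exactly {0, 3, 5, 6, 7} — 5 values for 5 variables — and 5 appears only in lane 6's list, so lane 6 = 5.

5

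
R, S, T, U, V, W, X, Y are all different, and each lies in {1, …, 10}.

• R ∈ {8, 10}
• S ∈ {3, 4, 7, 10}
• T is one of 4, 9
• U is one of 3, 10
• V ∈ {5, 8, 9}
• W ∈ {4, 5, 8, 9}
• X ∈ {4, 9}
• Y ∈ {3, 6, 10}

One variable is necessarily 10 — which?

R

Among the 8 variables, 6 fits only Y (and all 8 values in {3, 4, 5, 6, 7, 8, 9, 10} must be used), so Y = 6.
The 7 still-open variables draw from only 7 values {3, 4, 5, 7, 8, 9, 10}, so each is used; only S can be 7, hence S = 7.
The 6 still-open variables together cover exactly {3, 4, 5, 8, 9, 10} — 6 values for 6 variables — and 3 appears only in U's list, so U = 3.
The 5 still-open variables together cover exactly {4, 5, 8, 9, 10} — 5 values for 5 variables — and 10 appears only in R's list, so R = 10.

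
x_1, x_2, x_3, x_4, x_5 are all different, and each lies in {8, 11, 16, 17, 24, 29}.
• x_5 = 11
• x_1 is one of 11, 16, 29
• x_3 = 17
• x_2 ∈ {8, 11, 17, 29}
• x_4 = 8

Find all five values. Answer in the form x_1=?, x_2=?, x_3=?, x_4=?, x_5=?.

x_1=16, x_2=29, x_3=17, x_4=8, x_5=11

x_3's domain is down to {17}, so x_3 = 17. Remove 17 from x_2.
x_4 has just one choice, so x_4 = 8. Strike 8 from x_2.
x_5's domain is down to {11}, so x_5 = 11. Strike 11 from x_1, x_2.
x_2 must be 29 (only option left). Eliminate 29 elsewhere: x_1.
x_1's domain is down to {16}, so x_1 = 16.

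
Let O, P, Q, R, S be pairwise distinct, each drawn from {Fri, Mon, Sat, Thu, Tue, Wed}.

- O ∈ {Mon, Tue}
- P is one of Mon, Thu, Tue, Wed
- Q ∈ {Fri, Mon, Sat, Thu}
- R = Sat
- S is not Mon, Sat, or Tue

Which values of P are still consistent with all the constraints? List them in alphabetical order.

R must be Sat (only option left). Remove Sat from Q.
No further eliminations apply; P can still be any of Mon, Thu, Tue, Wed.

Mon, Thu, Tue, Wed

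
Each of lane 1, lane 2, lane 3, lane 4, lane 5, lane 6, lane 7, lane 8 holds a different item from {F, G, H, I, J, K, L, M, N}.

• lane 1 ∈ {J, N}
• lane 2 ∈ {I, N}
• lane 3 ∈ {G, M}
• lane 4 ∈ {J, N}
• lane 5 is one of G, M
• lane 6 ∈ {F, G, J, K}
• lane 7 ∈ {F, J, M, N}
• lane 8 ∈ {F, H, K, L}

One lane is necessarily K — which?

lane 6

lane 1 and lane 4 share exactly the 2 values {J, N}; by pigeonhole those values go to them, so strike J, N from lane 2, lane 6, lane 7.
lane 2's domain is down to {I}, so lane 2 = I.
lane 3 and lane 5 share exactly the 2 values {G, M}; by pigeonhole those values go to them, so strike G, M from lane 6, lane 7.
lane 7's domain is down to {F}, so lane 7 = F. Eliminate F elsewhere: lane 6, lane 8.
So K goes to lane 6.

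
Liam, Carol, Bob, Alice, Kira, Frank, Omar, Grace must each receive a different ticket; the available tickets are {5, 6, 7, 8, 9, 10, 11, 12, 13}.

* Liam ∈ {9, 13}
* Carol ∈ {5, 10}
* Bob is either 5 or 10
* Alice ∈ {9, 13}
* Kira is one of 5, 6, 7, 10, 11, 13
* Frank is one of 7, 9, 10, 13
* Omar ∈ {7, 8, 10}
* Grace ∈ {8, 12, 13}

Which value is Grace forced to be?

12

Liam and Alice between them cover only {9, 13} — a naked pair. Remove those values from Kira, Frank, Grace.
Carol and Bob between them cover only {5, 10} — a naked pair. Remove those values from Kira, Frank, Omar.
Frank's domain is down to {7}, so Frank = 7. Remove 7 from Kira, Omar.
That leaves Omar = 8. Eliminate 8 elsewhere: Grace.
So Grace = 12.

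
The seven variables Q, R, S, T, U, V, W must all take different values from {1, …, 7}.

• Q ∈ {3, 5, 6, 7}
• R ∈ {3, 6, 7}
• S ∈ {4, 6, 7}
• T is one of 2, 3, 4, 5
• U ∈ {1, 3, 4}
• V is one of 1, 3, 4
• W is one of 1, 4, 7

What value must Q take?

5

Among the 7 variables, 2 fits only T (and all 7 values in {1, 2, 3, 4, 5, 6, 7} must be used), so T = 2.
The 6 still-open variables draw from only 6 values {1, 3, 4, 5, 6, 7}, so each is used; only Q can be 5, hence Q = 5.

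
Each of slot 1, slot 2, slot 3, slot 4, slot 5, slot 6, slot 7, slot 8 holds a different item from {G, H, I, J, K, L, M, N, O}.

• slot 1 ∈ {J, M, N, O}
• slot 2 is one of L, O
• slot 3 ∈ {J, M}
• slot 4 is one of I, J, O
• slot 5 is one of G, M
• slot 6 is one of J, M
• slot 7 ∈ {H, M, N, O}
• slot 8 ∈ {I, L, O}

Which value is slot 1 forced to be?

N

The 8 variables draw from only 8 values {G, H, I, J, L, M, N, O}, so each is used; only slot 5 can be G, hence slot 5 = G.
The 7 still-open variables together cover exactly {H, I, J, L, M, N, O} — 7 values for 7 variables — and H appears only in slot 7's list, so slot 7 = H.
Among the 6 still-open variables, N fits only slot 1 (and all 6 values in {I, J, L, M, N, O} must be used), so slot 1 = N.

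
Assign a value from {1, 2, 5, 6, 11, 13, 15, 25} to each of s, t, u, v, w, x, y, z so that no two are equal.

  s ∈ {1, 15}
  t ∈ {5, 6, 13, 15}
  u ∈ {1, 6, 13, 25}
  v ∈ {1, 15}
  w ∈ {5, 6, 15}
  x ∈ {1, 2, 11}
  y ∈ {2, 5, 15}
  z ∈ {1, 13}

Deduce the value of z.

13

Among the 8 variables, 11 fits only x (and all 8 values in {1, 2, 5, 6, 11, 13, 15, 25} must be used), so x = 11.
The 7 still-open variables draw from only 7 values {1, 2, 5, 6, 13, 15, 25}, so each is used; only y can be 2, hence y = 2.
Among the 6 still-open variables, 25 fits only u (and all 6 values in {1, 5, 6, 13, 15, 25} must be used), so u = 25.
The 2 variables s and v are confined to {1, 15}, which locks those values in; drop them from t, w, z.
So z = 13.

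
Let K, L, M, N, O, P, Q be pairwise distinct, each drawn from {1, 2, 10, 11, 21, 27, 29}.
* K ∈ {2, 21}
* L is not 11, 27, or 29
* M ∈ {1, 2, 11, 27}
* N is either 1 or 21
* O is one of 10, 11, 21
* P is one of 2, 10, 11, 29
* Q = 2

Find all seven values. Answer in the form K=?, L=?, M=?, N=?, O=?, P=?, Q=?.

K=21, L=10, M=27, N=1, O=11, P=29, Q=2

Q's domain is down to {2}, so Q = 2. Eliminate 2 elsewhere: K, L, M, P.
K must be 21 (only option left). Strike 21 from L, N, O.
N must be 1 (only option left). Remove 1 from L, M.
L must be 10 (only option left). Eliminate 10 elsewhere: O, P.
O has just one choice, so O = 11. Remove 11 from M, P.
P has just one choice, so P = 29.
That leaves M = 27.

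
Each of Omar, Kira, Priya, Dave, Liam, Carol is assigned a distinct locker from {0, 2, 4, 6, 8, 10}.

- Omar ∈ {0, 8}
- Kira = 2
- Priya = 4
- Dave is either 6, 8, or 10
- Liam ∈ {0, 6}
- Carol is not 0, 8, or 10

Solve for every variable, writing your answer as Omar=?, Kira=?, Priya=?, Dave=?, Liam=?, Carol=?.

Kira's domain is down to {2}, so Kira = 2. Eliminate 2 elsewhere: Carol.
Priya's domain is down to {4}, so Priya = 4. Remove 4 from Carol.
Carol must be 6 (only option left). Strike 6 from Dave, Liam.
Liam has just one choice, so Liam = 0. So Omar can't be 0.
Omar has just one choice, so Omar = 8. Strike 8 from Dave.
That leaves Dave = 10.

Omar=8, Kira=2, Priya=4, Dave=10, Liam=0, Carol=6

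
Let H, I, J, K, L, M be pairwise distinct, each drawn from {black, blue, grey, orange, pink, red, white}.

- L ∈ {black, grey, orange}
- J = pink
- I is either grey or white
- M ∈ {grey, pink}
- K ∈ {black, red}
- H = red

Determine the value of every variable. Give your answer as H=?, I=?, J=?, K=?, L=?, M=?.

H has just one choice, so H = red. So K can't be red.
That leaves J = pink. So M can't be pink.
That leaves K = black. Remove black from L.
That leaves M = grey. So I, L can't be grey.
That leaves I = white.
L has just one choice, so L = orange.

H=red, I=white, J=pink, K=black, L=orange, M=grey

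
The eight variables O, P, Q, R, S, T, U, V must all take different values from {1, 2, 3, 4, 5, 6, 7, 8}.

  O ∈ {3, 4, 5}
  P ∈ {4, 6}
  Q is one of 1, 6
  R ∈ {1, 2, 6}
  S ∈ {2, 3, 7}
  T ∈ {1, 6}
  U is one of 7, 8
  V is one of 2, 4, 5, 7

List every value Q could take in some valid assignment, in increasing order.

The 8 variables draw from only 8 values {1, 2, 3, 4, 5, 6, 7, 8}, so each is used; only U can be 8, hence U = 8.
Q and T share exactly the 2 values {1, 6}; by pigeonhole those values go to them, so strike 1, 6 from P, R.
P's domain is down to {4}, so P = 4. Eliminate 4 elsewhere: O, V.
R has just one choice, so R = 2. Eliminate 2 elsewhere: S, V.
No further eliminations apply; Q can still be any of 1, 6.

1, 6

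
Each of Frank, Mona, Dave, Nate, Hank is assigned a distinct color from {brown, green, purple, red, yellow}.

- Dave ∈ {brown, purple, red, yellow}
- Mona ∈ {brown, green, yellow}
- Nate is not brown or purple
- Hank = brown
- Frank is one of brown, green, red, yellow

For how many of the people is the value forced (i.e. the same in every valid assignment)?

2

Hank must be brown (only option left). Eliminate brown elsewhere: Frank, Mona, Dave.
The 4 still-open variables together cover exactly {green, purple, red, yellow} — 4 values for 4 variables — and purple appears only in Dave's list, so Dave = purple.
Determined: Dave=purple, Hank=brown. The other people each still have more than one consistent value. That makes 2.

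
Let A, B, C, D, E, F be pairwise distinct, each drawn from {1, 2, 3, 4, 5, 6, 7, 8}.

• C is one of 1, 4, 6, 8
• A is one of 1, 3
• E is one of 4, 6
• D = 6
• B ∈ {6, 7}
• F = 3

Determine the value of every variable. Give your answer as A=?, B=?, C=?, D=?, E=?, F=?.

D's domain is down to {6}, so D = 6. Remove 6 from B, C, E.
That leaves E = 4. Strike 4 from C.
F's domain is down to {3}, so F = 3. Remove 3 from A.
A's domain is down to {1}, so A = 1. Remove 1 from C.
B has just one choice, so B = 7.
C's domain is down to {8}, so C = 8.

A=1, B=7, C=8, D=6, E=4, F=3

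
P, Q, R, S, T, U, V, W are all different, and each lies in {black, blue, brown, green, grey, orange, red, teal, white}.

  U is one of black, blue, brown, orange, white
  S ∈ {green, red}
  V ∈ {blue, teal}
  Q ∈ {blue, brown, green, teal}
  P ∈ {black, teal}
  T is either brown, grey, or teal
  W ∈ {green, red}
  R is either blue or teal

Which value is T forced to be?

grey

R and V share exactly the 2 values {blue, teal}; by pigeonhole those values go to them, so strike blue, teal from P, Q, T, U.
P's domain is down to {black}, so P = black. So U can't be black.
S and W share exactly the 2 values {green, red}; by pigeonhole those values go to them, so strike green, red from Q.
Q has just one choice, so Q = brown. Remove brown from T, U.
So T = grey.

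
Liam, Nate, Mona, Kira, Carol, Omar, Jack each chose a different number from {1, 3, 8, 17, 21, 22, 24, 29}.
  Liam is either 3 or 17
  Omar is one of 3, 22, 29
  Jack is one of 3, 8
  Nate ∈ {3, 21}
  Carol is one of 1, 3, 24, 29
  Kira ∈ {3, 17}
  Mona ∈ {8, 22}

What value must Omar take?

Liam and Kira share exactly the 2 values {3, 17}; by pigeonhole those values go to them, so strike 3, 17 from Nate, Carol, Omar, Jack.
Nate must be 21 (only option left).
Jack must be 8 (only option left). Remove 8 from Mona.
Mona's domain is down to {22}, so Mona = 22. Remove 22 from Omar.
So Omar = 29.

29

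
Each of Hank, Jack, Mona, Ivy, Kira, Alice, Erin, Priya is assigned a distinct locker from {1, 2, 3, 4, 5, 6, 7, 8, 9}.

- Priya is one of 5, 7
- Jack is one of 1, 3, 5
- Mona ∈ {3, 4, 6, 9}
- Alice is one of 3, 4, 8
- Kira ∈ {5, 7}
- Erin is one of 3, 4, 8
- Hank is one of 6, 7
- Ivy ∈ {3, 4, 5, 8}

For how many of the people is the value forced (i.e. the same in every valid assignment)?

Among the 8 variables, 1 fits only Jack (and all 8 values in {1, 3, 4, 5, 6, 7, 8, 9} must be used), so Jack = 1.
The 7 still-open variables together cover exactly {3, 4, 5, 6, 7, 8, 9} — 7 values for 7 variables — and 9 appears only in Mona's list, so Mona = 9.
The 6 still-open variables together cover exactly {3, 4, 5, 6, 7, 8} — 6 values for 6 variables — and 6 appears only in Hank's list, so Hank = 6.
Kira and Priya between them cover only {5, 7} — a naked pair. Remove those values from Ivy.
Determined: Hank=6, Jack=1, Mona=9. The other people each still have more than one consistent value. That makes 3.

3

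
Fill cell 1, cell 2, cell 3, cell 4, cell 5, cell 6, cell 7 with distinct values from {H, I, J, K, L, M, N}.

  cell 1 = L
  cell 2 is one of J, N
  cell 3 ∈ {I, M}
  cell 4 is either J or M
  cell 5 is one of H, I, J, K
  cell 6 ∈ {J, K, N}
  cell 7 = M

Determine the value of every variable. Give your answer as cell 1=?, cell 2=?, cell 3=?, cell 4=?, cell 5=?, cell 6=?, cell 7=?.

cell 1=L, cell 2=N, cell 3=I, cell 4=J, cell 5=H, cell 6=K, cell 7=M

cell 1's domain is down to {L}, so cell 1 = L.
That leaves cell 7 = M. Eliminate M elsewhere: cell 3, cell 4.
cell 3 must be I (only option left). Eliminate I elsewhere: cell 5.
cell 4 must be J (only option left). Remove J from cell 2, cell 5, cell 6.
cell 2 must be N (only option left). So cell 6 can't be N.
cell 6 must be K (only option left). Strike K from cell 5.
cell 5 must be H (only option left).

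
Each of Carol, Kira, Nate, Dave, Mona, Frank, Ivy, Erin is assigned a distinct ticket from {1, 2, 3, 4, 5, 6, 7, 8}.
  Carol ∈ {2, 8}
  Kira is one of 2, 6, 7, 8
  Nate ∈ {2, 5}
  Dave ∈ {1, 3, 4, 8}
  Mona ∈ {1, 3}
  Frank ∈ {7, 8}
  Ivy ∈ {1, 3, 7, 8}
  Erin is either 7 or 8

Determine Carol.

2

The 8 variables draw from only 8 values {1, 2, 3, 4, 5, 6, 7, 8}, so each is used; only Dave can be 4, hence Dave = 4.
The 7 still-open variables draw from only 7 values {1, 2, 3, 5, 6, 7, 8}, so each is used; only Nate can be 5, hence Nate = 5.
The 6 still-open variables draw from only 6 values {1, 2, 3, 6, 7, 8}, so each is used; only Kira can be 6, hence Kira = 6.
The 5 still-open variables together cover exactly {1, 2, 3, 7, 8} — 5 values for 5 variables — and 2 appears only in Carol's list, so Carol = 2.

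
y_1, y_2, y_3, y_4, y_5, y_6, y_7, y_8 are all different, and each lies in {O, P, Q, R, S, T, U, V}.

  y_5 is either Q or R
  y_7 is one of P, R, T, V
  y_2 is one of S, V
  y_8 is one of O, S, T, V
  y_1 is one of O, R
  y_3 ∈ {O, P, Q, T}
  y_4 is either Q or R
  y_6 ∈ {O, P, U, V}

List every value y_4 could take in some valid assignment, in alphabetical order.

Among the 8 variables, U fits only y_6 (and all 8 values in {O, P, Q, R, S, T, U, V} must be used), so y_6 = U.
y_4 and y_5 share exactly the 2 values {Q, R}; by pigeonhole those values go to them, so strike Q, R from y_1, y_3, y_7.
That leaves y_1 = O. So y_3, y_8 can't be O.
No further eliminations apply; y_4 can still be any of Q, R.

Q, R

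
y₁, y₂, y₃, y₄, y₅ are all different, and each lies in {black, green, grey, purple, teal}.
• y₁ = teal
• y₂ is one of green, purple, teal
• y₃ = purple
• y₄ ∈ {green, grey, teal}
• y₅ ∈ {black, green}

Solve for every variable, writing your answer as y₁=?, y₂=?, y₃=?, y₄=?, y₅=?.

y₁=teal, y₂=green, y₃=purple, y₄=grey, y₅=black

y₁'s domain is down to {teal}, so y₁ = teal. Eliminate teal elsewhere: y₂, y₄.
That leaves y₃ = purple. Strike purple from y₂.
y₂'s domain is down to {green}, so y₂ = green. Strike green from y₄, y₅.
y₄'s domain is down to {grey}, so y₄ = grey.
y₅ has just one choice, so y₅ = black.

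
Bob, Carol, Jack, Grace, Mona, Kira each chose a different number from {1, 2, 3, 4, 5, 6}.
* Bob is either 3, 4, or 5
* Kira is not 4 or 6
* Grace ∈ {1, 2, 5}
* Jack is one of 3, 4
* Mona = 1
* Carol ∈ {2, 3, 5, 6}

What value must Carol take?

Mona has just one choice, so Mona = 1. Strike 1 from Grace, Kira.
Among the 5 still-open variables, 6 fits only Carol (and all 5 values in {2, 3, 4, 5, 6} must be used), so Carol = 6.

6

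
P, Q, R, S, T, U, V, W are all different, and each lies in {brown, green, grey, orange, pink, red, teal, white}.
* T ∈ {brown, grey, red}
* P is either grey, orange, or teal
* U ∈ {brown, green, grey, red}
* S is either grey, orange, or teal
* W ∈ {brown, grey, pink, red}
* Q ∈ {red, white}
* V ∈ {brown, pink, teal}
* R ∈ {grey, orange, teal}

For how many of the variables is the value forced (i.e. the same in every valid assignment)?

2

The 8 variables draw from only 8 values {brown, green, grey, orange, pink, red, teal, white}, so each is used; only U can be green, hence U = green.
The 7 still-open variables draw from only 7 values {brown, grey, orange, pink, red, teal, white}, so each is used; only Q can be white, hence Q = white.
P, R, S share exactly the 3 values {grey, orange, teal}; by pigeonhole those values go to them, so strike grey, orange, teal from T, V, W.
Determined: Q=white, U=green. The other variables each still have more than one consistent value. That makes 2.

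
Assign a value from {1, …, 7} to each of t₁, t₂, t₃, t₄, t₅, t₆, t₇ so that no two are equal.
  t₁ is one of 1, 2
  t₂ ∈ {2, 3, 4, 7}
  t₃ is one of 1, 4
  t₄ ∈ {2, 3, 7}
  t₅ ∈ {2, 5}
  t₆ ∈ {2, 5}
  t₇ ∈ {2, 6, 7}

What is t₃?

Among the 7 variables, 6 fits only t₇ (and all 7 values in {1, 2, 3, 4, 5, 6, 7} must be used), so t₇ = 6.
t₅ and t₆ between them cover only {2, 5} — a naked pair. Remove those values from t₁, t₂, t₄.
t₁ has just one choice, so t₁ = 1. So t₃ can't be 1.
So t₃ = 4.

4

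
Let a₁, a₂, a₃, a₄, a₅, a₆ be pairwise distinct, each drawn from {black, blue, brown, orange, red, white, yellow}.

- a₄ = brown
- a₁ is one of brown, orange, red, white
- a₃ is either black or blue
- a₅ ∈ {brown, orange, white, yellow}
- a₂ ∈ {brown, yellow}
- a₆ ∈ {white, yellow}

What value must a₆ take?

white

a₄ has just one choice, so a₄ = brown. Eliminate brown elsewhere: a₁, a₂, a₅.
a₂ must be yellow (only option left). So a₅, a₆ can't be yellow.
So a₆ = white.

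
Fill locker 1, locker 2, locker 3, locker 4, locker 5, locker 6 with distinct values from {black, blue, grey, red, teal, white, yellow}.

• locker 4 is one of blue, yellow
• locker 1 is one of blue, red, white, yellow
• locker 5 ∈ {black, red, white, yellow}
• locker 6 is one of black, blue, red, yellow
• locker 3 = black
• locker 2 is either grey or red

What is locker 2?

locker 3's domain is down to {black}, so locker 3 = black. Eliminate black elsewhere: locker 5, locker 6.
Among the 5 still-open variables, grey fits only locker 2 (and all 5 values in {blue, grey, red, white, yellow} must be used), so locker 2 = grey.

grey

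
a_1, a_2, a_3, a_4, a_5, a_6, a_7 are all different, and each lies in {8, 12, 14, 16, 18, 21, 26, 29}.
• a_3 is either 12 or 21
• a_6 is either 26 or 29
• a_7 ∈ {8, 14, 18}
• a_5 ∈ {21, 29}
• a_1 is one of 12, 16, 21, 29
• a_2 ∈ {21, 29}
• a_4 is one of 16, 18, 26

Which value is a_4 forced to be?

18

The 2 variables a_2 and a_5 are confined to {21, 29}, which locks those values in; drop them from a_1, a_3, a_6.
a_3's domain is down to {12}, so a_3 = 12. Strike 12 from a_1.
a_6 has just one choice, so a_6 = 26. Strike 26 from a_4.
a_1 must be 16 (only option left). Remove 16 from a_4.
So a_4 = 18.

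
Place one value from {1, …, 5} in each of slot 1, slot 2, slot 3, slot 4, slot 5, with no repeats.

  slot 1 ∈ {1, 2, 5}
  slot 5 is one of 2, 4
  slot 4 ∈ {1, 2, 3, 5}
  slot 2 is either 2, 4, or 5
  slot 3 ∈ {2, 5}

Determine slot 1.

1

The 5 variables draw from only 5 values {1, 2, 3, 4, 5}, so each is used; only slot 4 can be 3, hence slot 4 = 3.
The 4 still-open variables draw from only 4 values {1, 2, 4, 5}, so each is used; only slot 1 can be 1, hence slot 1 = 1.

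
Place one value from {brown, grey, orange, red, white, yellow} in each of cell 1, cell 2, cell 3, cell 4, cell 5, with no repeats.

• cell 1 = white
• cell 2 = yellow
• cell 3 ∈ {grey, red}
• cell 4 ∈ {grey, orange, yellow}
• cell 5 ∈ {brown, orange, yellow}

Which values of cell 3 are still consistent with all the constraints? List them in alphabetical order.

cell 1's domain is down to {white}, so cell 1 = white.
cell 2 has just one choice, so cell 2 = yellow. Remove yellow from cell 4, cell 5.
No further eliminations apply; cell 3 can still be any of grey, red.

grey, red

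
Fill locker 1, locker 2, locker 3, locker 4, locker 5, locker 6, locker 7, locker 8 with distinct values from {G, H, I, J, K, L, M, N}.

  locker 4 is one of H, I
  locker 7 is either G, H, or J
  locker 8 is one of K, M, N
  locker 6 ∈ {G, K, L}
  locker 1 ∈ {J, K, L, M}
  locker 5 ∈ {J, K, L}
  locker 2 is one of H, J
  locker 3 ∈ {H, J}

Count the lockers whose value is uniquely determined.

4

The 8 variables together cover exactly {G, H, I, J, K, L, M, N} — 8 values for 8 variables — and I appears only in locker 4's list, so locker 4 = I.
Among the 7 still-open variables, N fits only locker 8 (and all 7 values in {G, H, J, K, L, M, N} must be used), so locker 8 = N.
Among the 6 still-open variables, M fits only locker 1 (and all 6 values in {G, H, J, K, L, M} must be used), so locker 1 = M.
locker 2 and locker 3 share exactly the 2 values {H, J}; by pigeonhole those values go to them, so strike H, J from locker 5, locker 7.
That leaves locker 7 = G. Strike G from locker 6.
Determined: locker 1=M, locker 4=I, locker 7=G, locker 8=N. The other lockers each still have more than one consistent value. That makes 4.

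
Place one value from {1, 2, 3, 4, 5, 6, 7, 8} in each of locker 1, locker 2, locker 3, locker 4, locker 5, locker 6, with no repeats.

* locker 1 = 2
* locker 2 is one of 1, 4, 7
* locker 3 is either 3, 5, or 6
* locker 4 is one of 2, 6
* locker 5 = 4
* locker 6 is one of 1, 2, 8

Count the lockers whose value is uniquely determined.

3

locker 1 must be 2 (only option left). Remove 2 from locker 4, locker 6.
locker 4's domain is down to {6}, so locker 4 = 6. Strike 6 from locker 3.
locker 5 must be 4 (only option left). Strike 4 from locker 2.
Determined: locker 1=2, locker 4=6, locker 5=4. The other lockers each still have more than one consistent value. That makes 3.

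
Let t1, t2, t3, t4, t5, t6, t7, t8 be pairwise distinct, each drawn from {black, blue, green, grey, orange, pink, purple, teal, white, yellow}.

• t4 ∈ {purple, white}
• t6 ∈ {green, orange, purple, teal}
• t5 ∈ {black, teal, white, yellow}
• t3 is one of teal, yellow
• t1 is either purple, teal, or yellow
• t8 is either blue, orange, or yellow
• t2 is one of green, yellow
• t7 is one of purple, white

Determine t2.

The 8 variables together cover exactly {black, blue, green, orange, purple, teal, white, yellow} — 8 values for 8 variables — and black appears only in t5's list, so t5 = black.
Among the 7 still-open variables, blue fits only t8 (and all 7 values in {blue, green, orange, purple, teal, white, yellow} must be used), so t8 = blue.
The 6 still-open variables draw from only 6 values {green, orange, purple, teal, white, yellow}, so each is used; only t6 can be orange, hence t6 = orange.
Among the 5 still-open variables, green fits only t2 (and all 5 values in {green, purple, teal, white, yellow} must be used), so t2 = green.

green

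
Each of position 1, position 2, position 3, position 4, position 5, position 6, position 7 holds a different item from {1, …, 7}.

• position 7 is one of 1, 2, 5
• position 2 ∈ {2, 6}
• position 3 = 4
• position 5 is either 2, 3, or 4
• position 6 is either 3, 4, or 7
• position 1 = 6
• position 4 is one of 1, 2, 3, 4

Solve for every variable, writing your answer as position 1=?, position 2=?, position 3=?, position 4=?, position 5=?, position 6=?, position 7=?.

position 1 must be 6 (only option left). Strike 6 from position 2.
position 2 has just one choice, so position 2 = 2. So position 4, position 5, position 7 can't be 2.
position 3 must be 4 (only option left). Eliminate 4 elsewhere: position 4, position 5, position 6.
That leaves position 5 = 3. Eliminate 3 elsewhere: position 4, position 6.
position 6 must be 7 (only option left).
position 4 must be 1 (only option left). Remove 1 from position 7.
That leaves position 7 = 5.

position 1=6, position 2=2, position 3=4, position 4=1, position 5=3, position 6=7, position 7=5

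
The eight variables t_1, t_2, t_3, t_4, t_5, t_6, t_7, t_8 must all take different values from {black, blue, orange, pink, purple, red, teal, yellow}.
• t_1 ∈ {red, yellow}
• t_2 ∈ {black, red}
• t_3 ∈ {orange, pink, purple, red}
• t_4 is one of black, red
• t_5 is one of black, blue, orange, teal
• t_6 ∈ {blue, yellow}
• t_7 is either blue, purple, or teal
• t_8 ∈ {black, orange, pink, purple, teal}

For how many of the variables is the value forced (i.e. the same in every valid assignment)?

The 2 variables t_2 and t_4 are confined to {black, red}, which locks those values in; drop them from t_1, t_3, t_5, t_8.
That leaves t_1 = yellow. Eliminate yellow elsewhere: t_6.
That leaves t_6 = blue. Remove blue from t_5, t_7.
Determined: t_1=yellow, t_6=blue. The other variables each still have more than one consistent value. That makes 2.

2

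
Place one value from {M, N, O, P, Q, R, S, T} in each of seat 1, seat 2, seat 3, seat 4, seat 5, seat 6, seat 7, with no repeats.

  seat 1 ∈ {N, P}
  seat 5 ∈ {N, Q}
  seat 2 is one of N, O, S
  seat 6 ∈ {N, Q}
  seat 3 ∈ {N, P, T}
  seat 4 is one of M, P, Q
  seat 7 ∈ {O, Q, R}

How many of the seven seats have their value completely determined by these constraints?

3

The 2 variables seat 5 and seat 6 are confined to {N, Q}, which locks those values in; drop them from seat 1, seat 2, seat 3, seat 4, seat 7.
seat 1's domain is down to {P}, so seat 1 = P. Eliminate P elsewhere: seat 3, seat 4.
seat 3's domain is down to {T}, so seat 3 = T.
seat 4's domain is down to {M}, so seat 4 = M.
Determined: seat 1=P, seat 3=T, seat 4=M. The other seats each still have more than one consistent value. That makes 3.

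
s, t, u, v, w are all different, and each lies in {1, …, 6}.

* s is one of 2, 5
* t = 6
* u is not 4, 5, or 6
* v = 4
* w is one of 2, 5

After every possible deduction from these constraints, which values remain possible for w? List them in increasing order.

t's domain is down to {6}, so t = 6.
v's domain is down to {4}, so v = 4.
The 2 variables s and w are confined to {2, 5}, which locks those values in; drop them from u.
No further eliminations apply; w can still be any of 2, 5.

2, 5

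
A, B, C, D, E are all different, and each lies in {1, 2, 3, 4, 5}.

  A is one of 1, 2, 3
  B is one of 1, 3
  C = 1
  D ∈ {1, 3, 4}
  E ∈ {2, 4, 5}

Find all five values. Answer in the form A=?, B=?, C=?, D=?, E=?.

A=2, B=3, C=1, D=4, E=5

C must be 1 (only option left). Eliminate 1 elsewhere: A, B, D.
B has just one choice, so B = 3. Eliminate 3 elsewhere: A, D.
D must be 4 (only option left). Eliminate 4 elsewhere: E.
A's domain is down to {2}, so A = 2. Eliminate 2 elsewhere: E.
E must be 5 (only option left).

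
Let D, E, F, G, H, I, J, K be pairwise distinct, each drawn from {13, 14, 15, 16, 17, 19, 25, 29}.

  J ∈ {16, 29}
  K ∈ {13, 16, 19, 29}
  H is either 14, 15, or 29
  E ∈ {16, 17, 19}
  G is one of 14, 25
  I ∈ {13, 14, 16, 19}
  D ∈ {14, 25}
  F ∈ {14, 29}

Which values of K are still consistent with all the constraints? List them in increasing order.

Among the 8 variables, 15 fits only H (and all 8 values in {13, 14, 15, 16, 17, 19, 25, 29} must be used), so H = 15.
The 7 still-open variables together cover exactly {13, 14, 16, 17, 19, 25, 29} — 7 values for 7 variables — and 17 appears only in E's list, so E = 17.
The 2 variables D and G are confined to {14, 25}, which locks those values in; drop them from F, I.
F has just one choice, so F = 29. Strike 29 from J, K.
J's domain is down to {16}, so J = 16. So I, K can't be 16.
No further eliminations apply; K can still be any of 13, 19.

13, 19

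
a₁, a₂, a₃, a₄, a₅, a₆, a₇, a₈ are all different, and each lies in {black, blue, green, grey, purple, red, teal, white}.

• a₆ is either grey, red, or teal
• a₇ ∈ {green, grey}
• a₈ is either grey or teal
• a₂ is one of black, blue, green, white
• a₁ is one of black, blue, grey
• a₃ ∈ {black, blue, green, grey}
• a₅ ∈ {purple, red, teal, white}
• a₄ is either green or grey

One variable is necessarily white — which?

Among the 8 variables, purple fits only a₅ (and all 8 values in {black, blue, green, grey, purple, red, teal, white} must be used), so a₅ = purple.
Among the 7 still-open variables, red fits only a₆ (and all 7 values in {black, blue, green, grey, red, teal, white} must be used), so a₆ = red.
Among the 6 still-open variables, teal fits only a₈ (and all 6 values in {black, blue, green, grey, teal, white} must be used), so a₈ = teal.
Among the 5 still-open variables, white fits only a₂ (and all 5 values in {black, blue, green, grey, white} must be used), so a₂ = white.

a₂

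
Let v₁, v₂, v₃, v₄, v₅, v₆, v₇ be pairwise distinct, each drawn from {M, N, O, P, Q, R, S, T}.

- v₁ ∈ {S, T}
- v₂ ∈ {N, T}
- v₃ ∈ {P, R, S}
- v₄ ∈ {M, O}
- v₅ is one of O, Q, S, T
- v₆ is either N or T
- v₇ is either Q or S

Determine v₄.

v₂ and v₆ share exactly the 2 values {N, T}; by pigeonhole those values go to them, so strike N, T from v₁, v₅.
That leaves v₁ = S. Strike S from v₃, v₅, v₇.
v₇ has just one choice, so v₇ = Q. Eliminate Q elsewhere: v₅.
v₅'s domain is down to {O}, so v₅ = O. Eliminate O elsewhere: v₄.
So v₄ = M.

M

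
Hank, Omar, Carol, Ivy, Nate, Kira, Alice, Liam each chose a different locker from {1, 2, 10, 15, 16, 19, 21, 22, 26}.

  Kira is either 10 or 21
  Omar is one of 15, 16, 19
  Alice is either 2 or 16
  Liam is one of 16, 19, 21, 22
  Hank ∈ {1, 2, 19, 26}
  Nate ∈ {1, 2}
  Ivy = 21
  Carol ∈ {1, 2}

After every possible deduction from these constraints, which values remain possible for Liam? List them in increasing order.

Ivy's domain is down to {21}, so Ivy = 21. Remove 21 from Kira, Liam.
Kira must be 10 (only option left).
Carol and Nate between them cover only {1, 2} — a naked pair. Remove those values from Hank, Alice.
That leaves Alice = 16. Strike 16 from Omar, Liam.
No further eliminations apply; Liam can still be any of 19, 22.

19, 22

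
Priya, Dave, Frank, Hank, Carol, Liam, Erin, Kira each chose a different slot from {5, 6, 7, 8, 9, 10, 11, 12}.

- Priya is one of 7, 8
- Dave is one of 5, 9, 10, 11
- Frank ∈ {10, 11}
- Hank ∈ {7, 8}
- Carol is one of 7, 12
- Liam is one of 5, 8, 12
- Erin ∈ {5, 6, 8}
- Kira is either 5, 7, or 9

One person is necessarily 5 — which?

Among the 8 variables, 6 fits only Erin (and all 8 values in {5, 6, 7, 8, 9, 10, 11, 12} must be used), so Erin = 6.
The 2 variables Priya and Hank are confined to {7, 8}, which locks those values in; drop them from Carol, Liam, Kira.
Carol must be 12 (only option left). Strike 12 from Liam.
So 5 goes to Liam.

Liam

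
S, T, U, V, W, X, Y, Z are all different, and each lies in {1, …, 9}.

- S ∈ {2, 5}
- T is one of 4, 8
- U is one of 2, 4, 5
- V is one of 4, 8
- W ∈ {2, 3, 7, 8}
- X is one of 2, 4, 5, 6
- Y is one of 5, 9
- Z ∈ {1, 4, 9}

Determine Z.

T and V between them cover only {4, 8} — a naked pair. Remove those values from U, W, X, Z.
S and U share exactly the 2 values {2, 5}; by pigeonhole those values go to them, so strike 2, 5 from W, X, Y.
X has just one choice, so X = 6.
That leaves Y = 9. Strike 9 from Z.
So Z = 1.

1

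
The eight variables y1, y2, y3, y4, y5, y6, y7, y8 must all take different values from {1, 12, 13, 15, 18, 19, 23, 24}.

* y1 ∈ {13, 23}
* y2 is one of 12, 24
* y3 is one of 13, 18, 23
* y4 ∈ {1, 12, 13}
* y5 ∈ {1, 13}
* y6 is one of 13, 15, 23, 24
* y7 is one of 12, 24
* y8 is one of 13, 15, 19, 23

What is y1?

The 8 variables draw from only 8 values {1, 12, 13, 15, 18, 19, 23, 24}, so each is used; only y3 can be 18, hence y3 = 18.
The 7 still-open variables draw from only 7 values {1, 12, 13, 15, 19, 23, 24}, so each is used; only y8 can be 19, hence y8 = 19.
Among the 6 still-open variables, 15 fits only y6 (and all 6 values in {1, 12, 13, 15, 23, 24} must be used), so y6 = 15.
Among the 5 still-open variables, 23 fits only y1 (and all 5 values in {1, 12, 13, 23, 24} must be used), so y1 = 23.

23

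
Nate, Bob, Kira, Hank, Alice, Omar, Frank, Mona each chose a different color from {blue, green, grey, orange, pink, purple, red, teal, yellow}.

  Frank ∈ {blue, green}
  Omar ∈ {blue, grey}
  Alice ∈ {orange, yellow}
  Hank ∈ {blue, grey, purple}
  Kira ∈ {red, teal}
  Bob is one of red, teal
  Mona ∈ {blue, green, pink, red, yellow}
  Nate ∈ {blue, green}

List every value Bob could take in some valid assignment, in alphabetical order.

The 2 variables Nate and Frank are confined to {blue, green}, which locks those values in; drop them from Hank, Omar, Mona.
Omar's domain is down to {grey}, so Omar = grey. Eliminate grey elsewhere: Hank.
Hank has just one choice, so Hank = purple.
The 2 variables Bob and Kira are confined to {red, teal}, which locks those values in; drop them from Mona.
No further eliminations apply; Bob can still be any of red, teal.

red, teal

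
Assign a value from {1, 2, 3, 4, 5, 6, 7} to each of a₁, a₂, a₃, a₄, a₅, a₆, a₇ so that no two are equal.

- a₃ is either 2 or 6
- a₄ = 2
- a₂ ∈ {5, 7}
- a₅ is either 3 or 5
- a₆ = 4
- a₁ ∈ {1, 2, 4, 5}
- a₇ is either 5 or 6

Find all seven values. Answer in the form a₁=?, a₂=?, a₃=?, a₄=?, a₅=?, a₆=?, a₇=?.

a₄ must be 2 (only option left). So a₁, a₃ can't be 2.
a₆'s domain is down to {4}, so a₆ = 4. Strike 4 from a₁.
That leaves a₃ = 6. Remove 6 from a₇.
a₇'s domain is down to {5}, so a₇ = 5. Remove 5 from a₁, a₂, a₅.
a₁ must be 1 (only option left).
a₂ has just one choice, so a₂ = 7.
That leaves a₅ = 3.

a₁=1, a₂=7, a₃=6, a₄=2, a₅=3, a₆=4, a₇=5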